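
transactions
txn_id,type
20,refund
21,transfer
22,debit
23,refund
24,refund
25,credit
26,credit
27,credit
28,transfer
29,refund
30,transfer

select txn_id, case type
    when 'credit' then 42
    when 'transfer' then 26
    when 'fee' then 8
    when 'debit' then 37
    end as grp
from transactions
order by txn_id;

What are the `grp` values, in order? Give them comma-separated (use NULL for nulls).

txn_id=20: (no match → NULL) → NULL
txn_id=21: type='transfer' → 26
txn_id=22: type='debit' → 37
txn_id=23: (no match → NULL) → NULL
txn_id=24: (no match → NULL) → NULL
txn_id=25: type='credit' → 42
txn_id=26: type='credit' → 42
txn_id=27: type='credit' → 42
txn_id=28: type='transfer' → 26
txn_id=29: (no match → NULL) → NULL
txn_id=30: type='transfer' → 26

NULL, 26, 37, NULL, NULL, 42, 42, 42, 26, NULL, 26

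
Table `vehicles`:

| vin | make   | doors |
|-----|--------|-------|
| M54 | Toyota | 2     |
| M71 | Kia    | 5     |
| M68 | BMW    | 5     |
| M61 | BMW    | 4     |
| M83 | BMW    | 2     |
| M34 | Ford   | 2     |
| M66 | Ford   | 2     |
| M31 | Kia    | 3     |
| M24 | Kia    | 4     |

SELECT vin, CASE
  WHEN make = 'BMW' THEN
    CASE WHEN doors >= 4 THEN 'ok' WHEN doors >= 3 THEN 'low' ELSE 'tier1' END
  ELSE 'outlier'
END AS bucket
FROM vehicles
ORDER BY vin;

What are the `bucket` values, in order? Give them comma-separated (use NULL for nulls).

outlier, outlier, outlier, outlier, ok, outlier, ok, outlier, tier1

vin=M24: make='Kia' → outer ELSE → outlier
vin=M31: make='Kia' → outer ELSE → outlier
vin=M34: make='Ford' → outer ELSE → outlier
vin=M54: make='Toyota' → outer ELSE → outlier
vin=M61: make='BMW' → inner[doors >= 4] → ok
vin=M66: make='Ford' → outer ELSE → outlier
vin=M68: make='BMW' → inner[doors >= 4] → ok
vin=M71: make='Kia' → outer ELSE → outlier
vin=M83: make='BMW' → inner[ELSE] → tier1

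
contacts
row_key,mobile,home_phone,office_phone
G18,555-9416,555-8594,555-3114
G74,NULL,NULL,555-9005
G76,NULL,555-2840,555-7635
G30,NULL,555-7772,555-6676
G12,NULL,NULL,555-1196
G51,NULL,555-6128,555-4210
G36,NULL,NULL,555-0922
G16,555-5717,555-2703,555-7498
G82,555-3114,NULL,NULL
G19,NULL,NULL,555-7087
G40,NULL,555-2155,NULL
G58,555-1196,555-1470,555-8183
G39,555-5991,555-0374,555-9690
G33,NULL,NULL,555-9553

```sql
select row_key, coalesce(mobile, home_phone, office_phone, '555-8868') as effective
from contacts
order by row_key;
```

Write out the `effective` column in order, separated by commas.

row_key=G12: mobile=NULL, home_phone=NULL, office_phone=555-1196 → 555-1196
row_key=G16: mobile=555-5717 → 555-5717
row_key=G18: mobile=555-9416 → 555-9416
row_key=G19: mobile=NULL, home_phone=NULL, office_phone=555-7087 → 555-7087
row_key=G30: mobile=NULL, home_phone=555-7772 → 555-7772
row_key=G33: mobile=NULL, home_phone=NULL, office_phone=555-9553 → 555-9553
row_key=G36: mobile=NULL, home_phone=NULL, office_phone=555-0922 → 555-0922
row_key=G39: mobile=555-5991 → 555-5991
row_key=G40: mobile=NULL, home_phone=555-2155 → 555-2155
row_key=G51: mobile=NULL, home_phone=555-6128 → 555-6128
row_key=G58: mobile=555-1196 → 555-1196
row_key=G74: mobile=NULL, home_phone=NULL, office_phone=555-9005 → 555-9005
row_key=G76: mobile=NULL, home_phone=555-2840 → 555-2840
row_key=G82: mobile=555-3114 → 555-3114

555-1196, 555-5717, 555-9416, 555-7087, 555-7772, 555-9553, 555-0922, 555-5991, 555-2155, 555-6128, 555-1196, 555-9005, 555-2840, 555-3114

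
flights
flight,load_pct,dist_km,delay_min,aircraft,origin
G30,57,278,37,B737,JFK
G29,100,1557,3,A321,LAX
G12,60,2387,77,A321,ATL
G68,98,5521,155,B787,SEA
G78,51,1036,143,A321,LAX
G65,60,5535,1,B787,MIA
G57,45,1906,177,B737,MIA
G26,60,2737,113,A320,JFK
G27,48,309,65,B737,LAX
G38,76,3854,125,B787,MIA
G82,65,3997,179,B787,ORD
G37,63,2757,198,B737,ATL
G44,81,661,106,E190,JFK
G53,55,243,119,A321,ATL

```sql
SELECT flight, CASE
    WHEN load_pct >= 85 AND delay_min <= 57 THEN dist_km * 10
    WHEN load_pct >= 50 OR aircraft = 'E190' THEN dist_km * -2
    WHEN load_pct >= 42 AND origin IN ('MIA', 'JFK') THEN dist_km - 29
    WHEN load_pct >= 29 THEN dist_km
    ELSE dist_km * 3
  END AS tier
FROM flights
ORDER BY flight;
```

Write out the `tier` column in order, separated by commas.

-4774, -5474, 309, 15570, -556, -5514, -7708, -1322, -486, 1877, -11070, -11042, -2072, -7994

flight=G12: load_pct >= 50 OR aircraft = 'E190' → -4774
flight=G26: load_pct >= 50 OR aircraft = 'E190' → -5474
flight=G27: load_pct >= 29 → 309
flight=G29: load_pct >= 85 AND delay_min <= 57 → 15570
flight=G30: load_pct >= 50 OR aircraft = 'E190' → -556
flight=G37: load_pct >= 50 OR aircraft = 'E190' → -5514
flight=G38: load_pct >= 50 OR aircraft = 'E190' → -7708
flight=G44: load_pct >= 50 OR aircraft = 'E190' → -1322
flight=G53: load_pct >= 50 OR aircraft = 'E190' → -486
flight=G57: load_pct >= 42 AND origin IN ('MIA', 'JFK') → 1877
flight=G65: load_pct >= 50 OR aircraft = 'E190' → -11070
flight=G68: load_pct >= 50 OR aircraft = 'E190' → -11042
flight=G78: load_pct >= 50 OR aircraft = 'E190' → -2072
flight=G82: load_pct >= 50 OR aircraft = 'E190' → -7994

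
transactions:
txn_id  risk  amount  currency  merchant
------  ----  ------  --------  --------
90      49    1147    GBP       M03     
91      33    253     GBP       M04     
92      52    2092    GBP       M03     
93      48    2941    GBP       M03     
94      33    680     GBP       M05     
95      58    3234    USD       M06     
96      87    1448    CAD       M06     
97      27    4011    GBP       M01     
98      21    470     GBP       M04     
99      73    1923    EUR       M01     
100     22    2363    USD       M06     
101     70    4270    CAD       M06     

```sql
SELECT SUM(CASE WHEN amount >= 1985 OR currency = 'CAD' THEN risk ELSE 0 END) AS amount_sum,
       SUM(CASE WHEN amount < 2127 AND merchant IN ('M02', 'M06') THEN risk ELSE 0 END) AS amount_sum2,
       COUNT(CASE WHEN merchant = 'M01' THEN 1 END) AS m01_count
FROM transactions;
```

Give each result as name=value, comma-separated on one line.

amount_sum=364, amount_sum2=87, m01_count=2

[amount_sum: amount >= 1985 OR currency = 'CAD']
txn_id=90: ✗
txn_id=91: ✗
txn_id=92: ✓ → 52
txn_id=93: ✓ → 48
txn_id=94: ✗
txn_id=95: ✓ → 58
txn_id=96: ✓ → 87
txn_id=97: ✓ → 27
txn_id=98: ✗
txn_id=99: ✗
txn_id=100: ✓ → 22
txn_id=101: ✓ → 70
amount_sum = 52 + 48 + 58 + 87 + 27 + 22 + 70 = 364
—
[amount_sum2: amount < 2127 AND merchant IN ('M02', 'M06')]
txn_id=90: ✗
txn_id=91: ✗
txn_id=92: ✗
txn_id=93: ✗
txn_id=94: ✗
txn_id=95: ✗
txn_id=96: ✓ → 87
txn_id=97: ✗
txn_id=98: ✗
txn_id=99: ✗
txn_id=100: ✗
txn_id=101: ✗
amount_sum2 = 87
—
[m01_count: merchant = 'M01']
txn_id=90: ✗
txn_id=91: ✗
txn_id=92: ✗
txn_id=93: ✗
txn_id=94: ✗
txn_id=95: ✗
txn_id=96: ✗
txn_id=97: ✓ → 1
txn_id=98: ✗
txn_id=99: ✓ → 1
txn_id=100: ✗
txn_id=101: ✗
m01_count = COUNT(1, 1) = 2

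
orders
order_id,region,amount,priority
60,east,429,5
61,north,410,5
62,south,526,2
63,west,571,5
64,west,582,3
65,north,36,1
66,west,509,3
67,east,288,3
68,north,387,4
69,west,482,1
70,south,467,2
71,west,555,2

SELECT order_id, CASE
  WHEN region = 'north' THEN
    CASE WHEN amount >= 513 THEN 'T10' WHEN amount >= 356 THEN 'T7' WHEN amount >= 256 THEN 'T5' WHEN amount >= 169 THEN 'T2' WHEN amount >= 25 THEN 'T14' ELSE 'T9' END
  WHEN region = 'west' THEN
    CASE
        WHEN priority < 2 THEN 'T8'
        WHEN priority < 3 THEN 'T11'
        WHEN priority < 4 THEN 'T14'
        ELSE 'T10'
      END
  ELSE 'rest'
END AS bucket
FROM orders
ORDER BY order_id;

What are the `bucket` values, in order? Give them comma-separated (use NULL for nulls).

rest, T7, rest, T10, T14, T14, T14, rest, T7, T8, rest, T11

order_id=60: region='east' → outer ELSE → rest
order_id=61: region='north' → inner[amount >= 356] → T7
order_id=62: region='south' → outer ELSE → rest
order_id=63: region='west' → inner[ELSE] → T10
order_id=64: region='west' → inner[priority < 4] → T14
order_id=65: region='north' → inner[amount >= 25] → T14
order_id=66: region='west' → inner[priority < 4] → T14
order_id=67: region='east' → outer ELSE → rest
order_id=68: region='north' → inner[amount >= 356] → T7
order_id=69: region='west' → inner[priority < 2] → T8
order_id=70: region='south' → outer ELSE → rest
order_id=71: region='west' → inner[priority < 3] → T11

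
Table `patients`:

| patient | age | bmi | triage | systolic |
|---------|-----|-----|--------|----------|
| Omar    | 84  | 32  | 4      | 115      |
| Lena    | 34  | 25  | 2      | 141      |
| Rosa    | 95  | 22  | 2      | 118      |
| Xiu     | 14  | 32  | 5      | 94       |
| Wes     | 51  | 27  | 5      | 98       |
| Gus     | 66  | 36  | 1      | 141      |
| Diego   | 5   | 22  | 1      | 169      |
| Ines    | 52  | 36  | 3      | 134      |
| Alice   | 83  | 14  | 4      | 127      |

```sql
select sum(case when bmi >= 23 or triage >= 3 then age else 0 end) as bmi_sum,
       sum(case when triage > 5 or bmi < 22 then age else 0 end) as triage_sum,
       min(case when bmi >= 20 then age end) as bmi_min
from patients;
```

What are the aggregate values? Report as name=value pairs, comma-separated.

bmi_sum=384, triage_sum=83, bmi_min=5

[bmi_sum: bmi >= 23 or triage >= 3]
patient=Omar: ✓ → 84
patient=Lena: ✓ → 34
patient=Rosa: ✗
patient=Xiu: ✓ → 14
patient=Wes: ✓ → 51
patient=Gus: ✓ → 66
patient=Diego: ✗
patient=Ines: ✓ → 52
patient=Alice: ✓ → 83
bmi_sum = 84 + 34 + 14 + 51 + 66 + 52 + 83 = 384
—
[triage_sum: triage > 5 or bmi < 22]
patient=Omar: ✗
patient=Lena: ✗
patient=Rosa: ✗
patient=Xiu: ✗
patient=Wes: ✗
patient=Gus: ✗
patient=Diego: ✗
patient=Ines: ✗
patient=Alice: ✓ → 83
triage_sum = 83
—
[bmi_min: bmi >= 20]
patient=Omar: ✓ → 84
patient=Lena: ✓ → 34
patient=Rosa: ✓ → 95
patient=Xiu: ✓ → 14
patient=Wes: ✓ → 51
patient=Gus: ✓ → 66
patient=Diego: ✓ → 5
patient=Ines: ✓ → 52
patient=Alice: ✗
bmi_min = MIN(84, 34, 95, 14, 51, 66, 5, 52) = 5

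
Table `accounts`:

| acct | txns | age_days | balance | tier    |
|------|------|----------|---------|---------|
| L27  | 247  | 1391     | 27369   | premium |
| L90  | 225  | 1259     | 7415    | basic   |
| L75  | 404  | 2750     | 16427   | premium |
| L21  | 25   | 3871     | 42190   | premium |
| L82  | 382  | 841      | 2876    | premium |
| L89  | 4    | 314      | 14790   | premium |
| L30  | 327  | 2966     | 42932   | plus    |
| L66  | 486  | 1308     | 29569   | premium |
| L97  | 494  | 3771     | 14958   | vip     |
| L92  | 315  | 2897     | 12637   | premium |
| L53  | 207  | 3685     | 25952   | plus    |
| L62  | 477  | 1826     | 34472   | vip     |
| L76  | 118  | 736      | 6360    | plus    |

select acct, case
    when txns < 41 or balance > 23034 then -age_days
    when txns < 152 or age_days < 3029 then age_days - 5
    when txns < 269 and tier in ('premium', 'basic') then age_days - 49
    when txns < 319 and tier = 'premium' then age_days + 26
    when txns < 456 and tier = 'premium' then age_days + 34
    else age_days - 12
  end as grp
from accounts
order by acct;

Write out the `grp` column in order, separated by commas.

-3871, -1391, -2966, -3685, -1826, -1308, 2745, 731, 836, -314, 1254, 2892, 3759

acct=L21: txns < 41 or balance > 23034 → -3871
acct=L27: txns < 41 or balance > 23034 → -1391
acct=L30: txns < 41 or balance > 23034 → -2966
acct=L53: txns < 41 or balance > 23034 → -3685
acct=L62: txns < 41 or balance > 23034 → -1826
acct=L66: txns < 41 or balance > 23034 → -1308
acct=L75: txns < 152 or age_days < 3029 → 2745
acct=L76: txns < 152 or age_days < 3029 → 731
acct=L82: txns < 152 or age_days < 3029 → 836
acct=L89: txns < 41 or balance > 23034 → -314
acct=L90: txns < 152 or age_days < 3029 → 1254
acct=L92: txns < 152 or age_days < 3029 → 2892
acct=L97: ELSE → 3759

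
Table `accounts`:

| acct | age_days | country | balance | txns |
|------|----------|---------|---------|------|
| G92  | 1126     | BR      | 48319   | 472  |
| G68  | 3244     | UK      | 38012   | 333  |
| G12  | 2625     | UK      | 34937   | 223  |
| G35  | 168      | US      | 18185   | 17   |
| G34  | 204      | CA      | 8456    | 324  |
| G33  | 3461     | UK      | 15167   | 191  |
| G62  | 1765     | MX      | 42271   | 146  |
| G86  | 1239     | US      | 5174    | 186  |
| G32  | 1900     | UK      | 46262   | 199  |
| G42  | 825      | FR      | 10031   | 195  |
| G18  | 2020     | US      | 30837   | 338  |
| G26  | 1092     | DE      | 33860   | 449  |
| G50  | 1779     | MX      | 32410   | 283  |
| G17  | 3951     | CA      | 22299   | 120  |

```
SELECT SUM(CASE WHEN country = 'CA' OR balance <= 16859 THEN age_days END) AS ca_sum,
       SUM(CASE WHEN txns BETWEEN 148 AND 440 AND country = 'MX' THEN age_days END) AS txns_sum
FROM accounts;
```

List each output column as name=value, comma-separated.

[ca_sum: country = 'CA' OR balance <= 16859]
acct=G92: ✗
acct=G68: ✗
acct=G12: ✗
acct=G35: ✗
acct=G34: ✓ → 204
acct=G33: ✓ → 3461
acct=G62: ✗
acct=G86: ✓ → 1239
acct=G32: ✗
acct=G42: ✓ → 825
acct=G18: ✗
acct=G26: ✗
acct=G50: ✗
acct=G17: ✓ → 3951
ca_sum = 204 + 3461 + 1239 + 825 + 3951 = 9680
—
[txns_sum: txns BETWEEN 148 AND 440 AND country = 'MX']
acct=G92: ✗
acct=G68: ✗
acct=G12: ✗
acct=G35: ✗
acct=G34: ✗
acct=G33: ✗
acct=G62: ✗
acct=G86: ✗
acct=G32: ✗
acct=G42: ✗
acct=G18: ✗
acct=G26: ✗
acct=G50: ✓ → 1779
acct=G17: ✗
txns_sum = 1779

ca_sum=9680, txns_sum=1779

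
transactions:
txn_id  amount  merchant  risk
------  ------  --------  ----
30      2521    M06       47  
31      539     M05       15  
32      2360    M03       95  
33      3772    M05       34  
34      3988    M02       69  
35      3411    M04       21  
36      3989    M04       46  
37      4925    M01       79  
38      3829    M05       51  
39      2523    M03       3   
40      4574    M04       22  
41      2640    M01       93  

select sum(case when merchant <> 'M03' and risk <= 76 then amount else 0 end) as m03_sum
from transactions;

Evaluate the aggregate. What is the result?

26623

txn_id=30: ✓ → 2521
txn_id=31: ✓ → 539
txn_id=32: ✗
txn_id=33: ✓ → 3772
txn_id=34: ✓ → 3988
txn_id=35: ✓ → 3411
txn_id=36: ✓ → 3989
txn_id=37: ✗
txn_id=38: ✓ → 3829
txn_id=39: ✗
txn_id=40: ✓ → 4574
txn_id=41: ✗
m03_sum = 2521 + 539 + 3772 + 3988 + 3411 + 3989 + 3829 + 4574 = 26623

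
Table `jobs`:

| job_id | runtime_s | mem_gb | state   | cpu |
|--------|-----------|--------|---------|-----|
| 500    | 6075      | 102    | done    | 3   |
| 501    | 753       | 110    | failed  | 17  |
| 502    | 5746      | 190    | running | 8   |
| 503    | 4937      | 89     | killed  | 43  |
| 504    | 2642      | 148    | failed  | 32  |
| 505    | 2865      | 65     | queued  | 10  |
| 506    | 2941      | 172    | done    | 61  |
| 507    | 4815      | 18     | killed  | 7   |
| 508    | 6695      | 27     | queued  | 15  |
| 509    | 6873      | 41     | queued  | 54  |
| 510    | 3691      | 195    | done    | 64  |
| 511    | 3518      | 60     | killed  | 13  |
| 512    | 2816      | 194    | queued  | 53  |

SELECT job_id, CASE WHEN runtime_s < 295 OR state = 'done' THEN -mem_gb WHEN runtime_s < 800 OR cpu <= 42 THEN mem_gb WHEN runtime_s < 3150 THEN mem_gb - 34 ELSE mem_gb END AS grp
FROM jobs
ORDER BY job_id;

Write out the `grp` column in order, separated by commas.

-102, 110, 190, 89, 148, 65, -172, 18, 27, 41, -195, 60, 160

job_id=500: runtime_s < 295 OR state = 'done' → -102
job_id=501: runtime_s < 800 OR cpu <= 42 → 110
job_id=502: runtime_s < 800 OR cpu <= 42 → 190
job_id=503: ELSE → 89
job_id=504: runtime_s < 800 OR cpu <= 42 → 148
job_id=505: runtime_s < 800 OR cpu <= 42 → 65
job_id=506: runtime_s < 295 OR state = 'done' → -172
job_id=507: runtime_s < 800 OR cpu <= 42 → 18
job_id=508: runtime_s < 800 OR cpu <= 42 → 27
job_id=509: ELSE → 41
job_id=510: runtime_s < 295 OR state = 'done' → -195
job_id=511: runtime_s < 800 OR cpu <= 42 → 60
job_id=512: runtime_s < 3150 → 160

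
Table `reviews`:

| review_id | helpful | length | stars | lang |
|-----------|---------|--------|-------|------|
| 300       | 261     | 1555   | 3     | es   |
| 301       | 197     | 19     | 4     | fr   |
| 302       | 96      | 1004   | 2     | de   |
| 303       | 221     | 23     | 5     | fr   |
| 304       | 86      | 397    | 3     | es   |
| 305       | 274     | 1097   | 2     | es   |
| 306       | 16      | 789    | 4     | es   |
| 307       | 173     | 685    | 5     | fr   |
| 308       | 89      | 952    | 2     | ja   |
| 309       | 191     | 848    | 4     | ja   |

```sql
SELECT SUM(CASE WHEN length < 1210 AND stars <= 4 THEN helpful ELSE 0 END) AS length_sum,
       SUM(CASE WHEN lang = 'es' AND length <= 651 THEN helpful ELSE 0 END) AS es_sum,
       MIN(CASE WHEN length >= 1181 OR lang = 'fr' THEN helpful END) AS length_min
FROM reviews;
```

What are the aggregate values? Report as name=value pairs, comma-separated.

length_sum=949, es_sum=86, length_min=173

[length_sum: length < 1210 AND stars <= 4]
review_id=300: ✗
review_id=301: ✓ → 197
review_id=302: ✓ → 96
review_id=303: ✗
review_id=304: ✓ → 86
review_id=305: ✓ → 274
review_id=306: ✓ → 16
review_id=307: ✗
review_id=308: ✓ → 89
review_id=309: ✓ → 191
length_sum = 197 + 96 + 86 + 274 + 16 + 89 + 191 = 949
—
[es_sum: lang = 'es' AND length <= 651]
review_id=300: ✗
review_id=301: ✗
review_id=302: ✗
review_id=303: ✗
review_id=304: ✓ → 86
review_id=305: ✗
review_id=306: ✗
review_id=307: ✗
review_id=308: ✗
review_id=309: ✗
es_sum = 86
—
[length_min: length >= 1181 OR lang = 'fr']
review_id=300: ✓ → 261
review_id=301: ✓ → 197
review_id=302: ✗
review_id=303: ✓ → 221
review_id=304: ✗
review_id=305: ✗
review_id=306: ✗
review_id=307: ✓ → 173
review_id=308: ✗
review_id=309: ✗
length_min = MIN(261, 197, 221, 173) = 173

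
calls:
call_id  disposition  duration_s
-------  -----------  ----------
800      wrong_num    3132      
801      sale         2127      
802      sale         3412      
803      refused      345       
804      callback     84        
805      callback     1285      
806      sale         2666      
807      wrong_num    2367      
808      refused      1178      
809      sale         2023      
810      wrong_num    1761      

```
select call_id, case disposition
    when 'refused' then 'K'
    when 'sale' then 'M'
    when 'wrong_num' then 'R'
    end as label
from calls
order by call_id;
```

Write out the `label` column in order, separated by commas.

call_id=800: disposition='wrong_num' → R
call_id=801: disposition='sale' → M
call_id=802: disposition='sale' → M
call_id=803: disposition='refused' → K
call_id=804: (no match → NULL) → NULL
call_id=805: (no match → NULL) → NULL
call_id=806: disposition='sale' → M
call_id=807: disposition='wrong_num' → R
call_id=808: disposition='refused' → K
call_id=809: disposition='sale' → M
call_id=810: disposition='wrong_num' → R

R, M, M, K, NULL, NULL, M, R, K, M, R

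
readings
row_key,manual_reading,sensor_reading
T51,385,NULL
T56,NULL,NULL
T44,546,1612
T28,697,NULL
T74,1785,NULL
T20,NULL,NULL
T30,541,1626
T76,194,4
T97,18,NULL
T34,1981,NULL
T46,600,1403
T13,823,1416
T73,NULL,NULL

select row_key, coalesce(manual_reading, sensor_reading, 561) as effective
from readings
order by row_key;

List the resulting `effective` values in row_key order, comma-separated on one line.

row_key=T13: manual_reading=823 → 823
row_key=T20: manual_reading=NULL, sensor_reading=NULL, → literal 561 → 561
row_key=T28: manual_reading=697 → 697
row_key=T30: manual_reading=541 → 541
row_key=T34: manual_reading=1981 → 1981
row_key=T44: manual_reading=546 → 546
row_key=T46: manual_reading=600 → 600
row_key=T51: manual_reading=385 → 385
row_key=T56: manual_reading=NULL, sensor_reading=NULL, → literal 561 → 561
row_key=T73: manual_reading=NULL, sensor_reading=NULL, → literal 561 → 561
row_key=T74: manual_reading=1785 → 1785
row_key=T76: manual_reading=194 → 194
row_key=T97: manual_reading=18 → 18

823, 561, 697, 541, 1981, 546, 600, 385, 561, 561, 1785, 194, 18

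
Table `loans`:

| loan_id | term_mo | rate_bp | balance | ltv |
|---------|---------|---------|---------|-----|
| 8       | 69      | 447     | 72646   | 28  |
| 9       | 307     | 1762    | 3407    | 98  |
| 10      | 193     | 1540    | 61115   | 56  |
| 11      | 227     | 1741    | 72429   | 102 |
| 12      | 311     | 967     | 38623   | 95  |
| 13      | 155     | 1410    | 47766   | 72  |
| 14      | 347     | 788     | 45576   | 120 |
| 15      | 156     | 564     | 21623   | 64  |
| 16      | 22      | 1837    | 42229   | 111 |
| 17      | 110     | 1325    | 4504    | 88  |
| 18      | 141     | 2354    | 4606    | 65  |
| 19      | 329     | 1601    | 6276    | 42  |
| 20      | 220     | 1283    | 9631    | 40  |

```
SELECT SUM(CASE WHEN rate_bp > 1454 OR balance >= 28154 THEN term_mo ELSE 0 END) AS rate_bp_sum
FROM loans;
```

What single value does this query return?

loan_id=8: ✓ → 69
loan_id=9: ✓ → 307
loan_id=10: ✓ → 193
loan_id=11: ✓ → 227
loan_id=12: ✓ → 311
loan_id=13: ✓ → 155
loan_id=14: ✓ → 347
loan_id=15: ✗
loan_id=16: ✓ → 22
loan_id=17: ✗
loan_id=18: ✓ → 141
loan_id=19: ✓ → 329
loan_id=20: ✗
rate_bp_sum = 69 + 307 + 193 + 227 + 311 + 155 + 347 + 22 + 141 + 329 = 2101

2101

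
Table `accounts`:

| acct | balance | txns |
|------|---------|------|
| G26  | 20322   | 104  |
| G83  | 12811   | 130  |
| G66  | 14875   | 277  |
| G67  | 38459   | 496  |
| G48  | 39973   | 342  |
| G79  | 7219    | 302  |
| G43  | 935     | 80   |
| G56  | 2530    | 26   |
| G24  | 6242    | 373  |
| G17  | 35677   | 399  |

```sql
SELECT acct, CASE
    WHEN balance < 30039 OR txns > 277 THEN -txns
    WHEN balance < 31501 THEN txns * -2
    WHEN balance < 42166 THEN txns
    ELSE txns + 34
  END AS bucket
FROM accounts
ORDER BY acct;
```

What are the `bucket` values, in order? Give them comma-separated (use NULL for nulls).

-399, -373, -104, -80, -342, -26, -277, -496, -302, -130

acct=G17: balance < 30039 OR txns > 277 → -399
acct=G24: balance < 30039 OR txns > 277 → -373
acct=G26: balance < 30039 OR txns > 277 → -104
acct=G43: balance < 30039 OR txns > 277 → -80
acct=G48: balance < 30039 OR txns > 277 → -342
acct=G56: balance < 30039 OR txns > 277 → -26
acct=G66: balance < 30039 OR txns > 277 → -277
acct=G67: balance < 30039 OR txns > 277 → -496
acct=G79: balance < 30039 OR txns > 277 → -302
acct=G83: balance < 30039 OR txns > 277 → -130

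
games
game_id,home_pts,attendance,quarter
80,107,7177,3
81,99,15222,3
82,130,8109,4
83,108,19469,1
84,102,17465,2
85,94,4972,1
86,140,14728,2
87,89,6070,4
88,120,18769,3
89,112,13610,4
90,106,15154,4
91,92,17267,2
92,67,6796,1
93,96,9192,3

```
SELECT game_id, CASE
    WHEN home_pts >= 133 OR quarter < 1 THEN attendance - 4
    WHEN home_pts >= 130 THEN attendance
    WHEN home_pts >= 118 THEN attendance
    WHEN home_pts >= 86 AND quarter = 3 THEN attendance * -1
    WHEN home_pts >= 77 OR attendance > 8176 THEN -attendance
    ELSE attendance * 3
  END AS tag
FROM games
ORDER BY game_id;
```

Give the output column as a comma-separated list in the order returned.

game_id=80: home_pts >= 86 AND quarter = 3 → -7177
game_id=81: home_pts >= 86 AND quarter = 3 → -15222
game_id=82: home_pts >= 130 → 8109
game_id=83: home_pts >= 77 OR attendance > 8176 → -19469
game_id=84: home_pts >= 77 OR attendance > 8176 → -17465
game_id=85: home_pts >= 77 OR attendance > 8176 → -4972
game_id=86: home_pts >= 133 OR quarter < 1 → 14724
game_id=87: home_pts >= 77 OR attendance > 8176 → -6070
game_id=88: home_pts >= 118 → 18769
game_id=89: home_pts >= 77 OR attendance > 8176 → -13610
game_id=90: home_pts >= 77 OR attendance > 8176 → -15154
game_id=91: home_pts >= 77 OR attendance > 8176 → -17267
game_id=92: ELSE → 20388
game_id=93: home_pts >= 86 AND quarter = 3 → -9192

-7177, -15222, 8109, -19469, -17465, -4972, 14724, -6070, 18769, -13610, -15154, -17267, 20388, -9192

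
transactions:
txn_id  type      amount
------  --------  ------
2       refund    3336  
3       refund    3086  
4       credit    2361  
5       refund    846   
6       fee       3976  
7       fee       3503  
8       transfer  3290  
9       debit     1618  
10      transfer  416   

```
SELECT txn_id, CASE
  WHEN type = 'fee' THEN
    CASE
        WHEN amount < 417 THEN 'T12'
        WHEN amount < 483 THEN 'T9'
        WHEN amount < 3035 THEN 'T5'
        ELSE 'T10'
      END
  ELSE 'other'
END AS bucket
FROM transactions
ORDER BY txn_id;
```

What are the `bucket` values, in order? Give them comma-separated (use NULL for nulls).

txn_id=2: type='refund' → outer ELSE → other
txn_id=3: type='refund' → outer ELSE → other
txn_id=4: type='credit' → outer ELSE → other
txn_id=5: type='refund' → outer ELSE → other
txn_id=6: type='fee' → inner[ELSE] → T10
txn_id=7: type='fee' → inner[ELSE] → T10
txn_id=8: type='transfer' → outer ELSE → other
txn_id=9: type='debit' → outer ELSE → other
txn_id=10: type='transfer' → outer ELSE → other

other, other, other, other, T10, T10, other, other, other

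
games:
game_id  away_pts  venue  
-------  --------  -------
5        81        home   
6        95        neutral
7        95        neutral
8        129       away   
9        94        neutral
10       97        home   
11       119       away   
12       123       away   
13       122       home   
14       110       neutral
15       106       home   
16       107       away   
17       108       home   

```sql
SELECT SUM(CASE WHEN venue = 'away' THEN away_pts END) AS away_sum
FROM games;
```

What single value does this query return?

game_id=5: ✗
game_id=6: ✗
game_id=7: ✗
game_id=8: ✓ → 129
game_id=9: ✗
game_id=10: ✗
game_id=11: ✓ → 119
game_id=12: ✓ → 123
game_id=13: ✗
game_id=14: ✗
game_id=15: ✗
game_id=16: ✓ → 107
game_id=17: ✗
away_sum = 129 + 119 + 123 + 107 = 478

478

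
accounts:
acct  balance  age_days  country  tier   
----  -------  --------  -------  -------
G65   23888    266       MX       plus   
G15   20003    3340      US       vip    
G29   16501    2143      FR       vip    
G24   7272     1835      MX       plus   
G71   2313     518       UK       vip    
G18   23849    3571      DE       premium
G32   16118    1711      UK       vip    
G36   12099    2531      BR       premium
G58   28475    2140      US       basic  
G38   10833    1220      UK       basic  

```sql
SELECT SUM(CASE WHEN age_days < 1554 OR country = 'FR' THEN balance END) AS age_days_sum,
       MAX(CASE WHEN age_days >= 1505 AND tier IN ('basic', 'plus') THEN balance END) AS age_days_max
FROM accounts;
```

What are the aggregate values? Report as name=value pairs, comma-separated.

age_days_sum=53535, age_days_max=28475

[age_days_sum: age_days < 1554 OR country = 'FR']
acct=G65: ✓ → 23888
acct=G15: ✗
acct=G29: ✓ → 16501
acct=G24: ✗
acct=G71: ✓ → 2313
acct=G18: ✗
acct=G32: ✗
acct=G36: ✗
acct=G58: ✗
acct=G38: ✓ → 10833
age_days_sum = 23888 + 16501 + 2313 + 10833 = 53535
—
[age_days_max: age_days >= 1505 AND tier IN ('basic', 'plus')]
acct=G65: ✗
acct=G15: ✗
acct=G29: ✗
acct=G24: ✓ → 7272
acct=G71: ✗
acct=G18: ✗
acct=G32: ✗
acct=G36: ✗
acct=G58: ✓ → 28475
acct=G38: ✗
age_days_max = MAX(7272, 28475) = 28475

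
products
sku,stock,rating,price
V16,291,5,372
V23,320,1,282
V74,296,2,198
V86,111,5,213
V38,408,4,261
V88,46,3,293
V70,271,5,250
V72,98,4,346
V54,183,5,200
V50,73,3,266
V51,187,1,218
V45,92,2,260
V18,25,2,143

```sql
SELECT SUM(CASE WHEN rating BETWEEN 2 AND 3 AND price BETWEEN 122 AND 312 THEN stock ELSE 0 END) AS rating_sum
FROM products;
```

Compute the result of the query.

532

sku=V16: ✗
sku=V23: ✗
sku=V74: ✓ → 296
sku=V86: ✗
sku=V38: ✗
sku=V88: ✓ → 46
sku=V70: ✗
sku=V72: ✗
sku=V54: ✗
sku=V50: ✓ → 73
sku=V51: ✗
sku=V45: ✓ → 92
sku=V18: ✓ → 25
rating_sum = 296 + 46 + 73 + 92 + 25 = 532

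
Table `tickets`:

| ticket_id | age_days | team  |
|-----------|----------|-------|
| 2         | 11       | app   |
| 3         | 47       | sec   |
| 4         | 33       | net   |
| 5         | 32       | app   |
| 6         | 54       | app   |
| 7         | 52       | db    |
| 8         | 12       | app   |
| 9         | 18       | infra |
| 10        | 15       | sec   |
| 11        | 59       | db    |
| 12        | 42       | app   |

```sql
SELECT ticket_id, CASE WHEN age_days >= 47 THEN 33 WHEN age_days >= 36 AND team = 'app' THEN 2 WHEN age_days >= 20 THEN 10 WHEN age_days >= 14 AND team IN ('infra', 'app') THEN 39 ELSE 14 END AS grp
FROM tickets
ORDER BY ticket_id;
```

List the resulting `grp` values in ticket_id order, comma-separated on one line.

14, 33, 10, 10, 33, 33, 14, 39, 14, 33, 2

ticket_id=2: ELSE → 14
ticket_id=3: age_days >= 47 → 33
ticket_id=4: age_days >= 20 → 10
ticket_id=5: age_days >= 20 → 10
ticket_id=6: age_days >= 47 → 33
ticket_id=7: age_days >= 47 → 33
ticket_id=8: ELSE → 14
ticket_id=9: age_days >= 14 AND team IN ('infra', 'app') → 39
ticket_id=10: ELSE → 14
ticket_id=11: age_days >= 47 → 33
ticket_id=12: age_days >= 36 AND team = 'app' → 2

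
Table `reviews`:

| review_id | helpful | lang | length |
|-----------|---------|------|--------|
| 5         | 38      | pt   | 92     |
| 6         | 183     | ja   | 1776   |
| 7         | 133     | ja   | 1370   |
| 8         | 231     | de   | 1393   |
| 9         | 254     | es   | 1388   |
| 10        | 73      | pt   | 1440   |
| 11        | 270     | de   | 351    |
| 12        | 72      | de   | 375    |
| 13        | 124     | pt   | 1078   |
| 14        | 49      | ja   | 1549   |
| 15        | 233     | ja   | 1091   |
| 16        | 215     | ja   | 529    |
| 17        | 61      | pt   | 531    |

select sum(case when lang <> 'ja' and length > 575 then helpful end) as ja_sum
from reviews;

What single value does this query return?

review_id=5: ✗
review_id=6: ✗
review_id=7: ✗
review_id=8: ✓ → 231
review_id=9: ✓ → 254
review_id=10: ✓ → 73
review_id=11: ✗
review_id=12: ✗
review_id=13: ✓ → 124
review_id=14: ✗
review_id=15: ✗
review_id=16: ✗
review_id=17: ✗
ja_sum = 231 + 254 + 73 + 124 = 682

682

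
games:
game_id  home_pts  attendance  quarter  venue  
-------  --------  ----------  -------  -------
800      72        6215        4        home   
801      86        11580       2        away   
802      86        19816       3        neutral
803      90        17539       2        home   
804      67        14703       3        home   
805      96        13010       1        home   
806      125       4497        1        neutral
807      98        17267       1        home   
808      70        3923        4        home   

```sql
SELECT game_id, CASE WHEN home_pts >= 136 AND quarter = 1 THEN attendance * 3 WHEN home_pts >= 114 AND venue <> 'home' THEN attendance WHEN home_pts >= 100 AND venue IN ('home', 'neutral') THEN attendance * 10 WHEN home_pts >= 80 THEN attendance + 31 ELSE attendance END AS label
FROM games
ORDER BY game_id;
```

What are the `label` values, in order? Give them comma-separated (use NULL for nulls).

game_id=800: ELSE → 6215
game_id=801: home_pts >= 80 → 11611
game_id=802: home_pts >= 80 → 19847
game_id=803: home_pts >= 80 → 17570
game_id=804: ELSE → 14703
game_id=805: home_pts >= 80 → 13041
game_id=806: home_pts >= 114 AND venue <> 'home' → 4497
game_id=807: home_pts >= 80 → 17298
game_id=808: ELSE → 3923

6215, 11611, 19847, 17570, 14703, 13041, 4497, 17298, 3923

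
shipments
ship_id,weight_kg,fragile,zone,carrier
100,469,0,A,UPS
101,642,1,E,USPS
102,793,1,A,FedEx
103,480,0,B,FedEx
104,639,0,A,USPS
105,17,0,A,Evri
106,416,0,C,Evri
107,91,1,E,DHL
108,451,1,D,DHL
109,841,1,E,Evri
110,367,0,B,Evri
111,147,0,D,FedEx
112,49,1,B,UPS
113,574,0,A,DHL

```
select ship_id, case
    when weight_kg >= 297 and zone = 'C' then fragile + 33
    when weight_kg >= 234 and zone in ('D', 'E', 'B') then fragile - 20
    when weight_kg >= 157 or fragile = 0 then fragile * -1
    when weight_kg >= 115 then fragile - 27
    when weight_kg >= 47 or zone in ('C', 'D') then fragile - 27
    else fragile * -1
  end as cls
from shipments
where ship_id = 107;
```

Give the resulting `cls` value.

ship_id = 107: weight_kg=91, fragile=1, zone=E, carrier=DHL.
weight_kg >= 297 and zone = 'C' → false
weight_kg >= 234 and zone in ('D', 'E', 'B') → false
weight_kg >= 157 or fragile = 0 → false
weight_kg >= 115 → false
weight_kg >= 47 or zone in ('C', 'D') → true → -26

-26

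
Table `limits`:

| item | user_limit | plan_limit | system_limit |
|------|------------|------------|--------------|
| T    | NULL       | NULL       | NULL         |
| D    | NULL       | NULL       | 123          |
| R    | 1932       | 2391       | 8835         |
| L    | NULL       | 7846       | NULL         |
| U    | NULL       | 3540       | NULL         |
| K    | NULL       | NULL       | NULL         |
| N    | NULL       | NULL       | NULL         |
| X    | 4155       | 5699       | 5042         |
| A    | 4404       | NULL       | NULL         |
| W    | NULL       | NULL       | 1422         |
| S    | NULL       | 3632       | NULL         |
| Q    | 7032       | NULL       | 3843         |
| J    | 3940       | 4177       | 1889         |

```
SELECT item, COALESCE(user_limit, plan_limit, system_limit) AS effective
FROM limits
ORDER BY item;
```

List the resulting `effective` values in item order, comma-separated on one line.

4404, 123, 3940, NULL, 7846, NULL, 7032, 1932, 3632, NULL, 3540, 1422, 4155

item=A: user_limit=4404 → 4404
item=D: user_limit=NULL, plan_limit=NULL, system_limit=123 → 123
item=J: user_limit=3940 → 3940
item=K: user_limit=NULL, plan_limit=NULL, system_limit=NULL (all NULL) → NULL
item=L: user_limit=NULL, plan_limit=7846 → 7846
item=N: user_limit=NULL, plan_limit=NULL, system_limit=NULL (all NULL) → NULL
item=Q: user_limit=7032 → 7032
item=R: user_limit=1932 → 1932
item=S: user_limit=NULL, plan_limit=3632 → 3632
item=T: user_limit=NULL, plan_limit=NULL, system_limit=NULL (all NULL) → NULL
item=U: user_limit=NULL, plan_limit=3540 → 3540
item=W: user_limit=NULL, plan_limit=NULL, system_limit=1422 → 1422
item=X: user_limit=4155 → 4155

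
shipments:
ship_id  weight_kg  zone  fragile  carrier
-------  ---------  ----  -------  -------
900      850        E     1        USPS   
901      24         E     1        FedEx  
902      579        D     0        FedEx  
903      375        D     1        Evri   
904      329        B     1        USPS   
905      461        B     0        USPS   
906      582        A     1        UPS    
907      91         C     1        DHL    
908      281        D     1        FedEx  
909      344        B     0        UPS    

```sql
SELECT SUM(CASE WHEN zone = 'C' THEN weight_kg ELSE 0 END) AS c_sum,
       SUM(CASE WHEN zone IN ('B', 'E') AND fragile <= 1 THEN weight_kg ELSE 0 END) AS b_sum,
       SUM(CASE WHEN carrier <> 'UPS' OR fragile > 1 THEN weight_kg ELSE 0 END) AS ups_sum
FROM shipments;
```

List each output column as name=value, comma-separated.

[c_sum: zone = 'C']
ship_id=900: ✗
ship_id=901: ✗
ship_id=902: ✗
ship_id=903: ✗
ship_id=904: ✗
ship_id=905: ✗
ship_id=906: ✗
ship_id=907: ✓ → 91
ship_id=908: ✗
ship_id=909: ✗
c_sum = 91
—
[b_sum: zone IN ('B', 'E') AND fragile <= 1]
ship_id=900: ✓ → 850
ship_id=901: ✓ → 24
ship_id=902: ✗
ship_id=903: ✗
ship_id=904: ✓ → 329
ship_id=905: ✓ → 461
ship_id=906: ✗
ship_id=907: ✗
ship_id=908: ✗
ship_id=909: ✓ → 344
b_sum = 850 + 24 + 329 + 461 + 344 = 2008
—
[ups_sum: carrier <> 'UPS' OR fragile > 1]
ship_id=900: ✓ → 850
ship_id=901: ✓ → 24
ship_id=902: ✓ → 579
ship_id=903: ✓ → 375
ship_id=904: ✓ → 329
ship_id=905: ✓ → 461
ship_id=906: ✗
ship_id=907: ✓ → 91
ship_id=908: ✓ → 281
ship_id=909: ✗
ups_sum = 850 + 24 + 579 + 375 + 329 + 461 + 91 + 281 = 2990

c_sum=91, b_sum=2008, ups_sum=2990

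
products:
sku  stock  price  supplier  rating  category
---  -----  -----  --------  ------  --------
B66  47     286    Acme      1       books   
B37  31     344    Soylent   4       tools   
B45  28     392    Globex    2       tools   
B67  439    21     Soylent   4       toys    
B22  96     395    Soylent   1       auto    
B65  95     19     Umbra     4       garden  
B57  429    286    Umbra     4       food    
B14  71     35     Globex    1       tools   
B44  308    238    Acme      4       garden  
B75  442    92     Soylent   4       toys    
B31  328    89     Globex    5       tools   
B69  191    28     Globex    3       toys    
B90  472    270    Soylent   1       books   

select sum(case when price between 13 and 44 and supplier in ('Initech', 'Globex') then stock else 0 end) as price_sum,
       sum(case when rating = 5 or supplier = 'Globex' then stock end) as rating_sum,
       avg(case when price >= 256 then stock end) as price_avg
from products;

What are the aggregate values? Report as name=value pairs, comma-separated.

[price_sum: price between 13 and 44 and supplier in ('Initech', 'Globex')]
sku=B66: ✗
sku=B37: ✗
sku=B45: ✗
sku=B67: ✗
sku=B22: ✗
sku=B65: ✗
sku=B57: ✗
sku=B14: ✓ → 71
sku=B44: ✗
sku=B75: ✗
sku=B31: ✗
sku=B69: ✓ → 191
sku=B90: ✗
price_sum = 71 + 191 = 262
—
[rating_sum: rating = 5 or supplier = 'Globex']
sku=B66: ✗
sku=B37: ✗
sku=B45: ✓ → 28
sku=B67: ✗
sku=B22: ✗
sku=B65: ✗
sku=B57: ✗
sku=B14: ✓ → 71
sku=B44: ✗
sku=B75: ✗
sku=B31: ✓ → 328
sku=B69: ✓ → 191
sku=B90: ✗
rating_sum = 28 + 71 + 328 + 191 = 618
—
[price_avg: price >= 256]
sku=B66: ✓ → 47
sku=B37: ✓ → 31
sku=B45: ✓ → 28
sku=B67: ✗
sku=B22: ✓ → 96
sku=B65: ✗
sku=B57: ✓ → 429
sku=B14: ✗
sku=B44: ✗
sku=B75: ✗
sku=B31: ✗
sku=B69: ✗
sku=B90: ✓ → 472
price_avg = (47 + 31 + 28 + 96 + 429 + 472) / 6 = 183.8333333333

price_sum=262, rating_sum=618, price_avg=183.8333333333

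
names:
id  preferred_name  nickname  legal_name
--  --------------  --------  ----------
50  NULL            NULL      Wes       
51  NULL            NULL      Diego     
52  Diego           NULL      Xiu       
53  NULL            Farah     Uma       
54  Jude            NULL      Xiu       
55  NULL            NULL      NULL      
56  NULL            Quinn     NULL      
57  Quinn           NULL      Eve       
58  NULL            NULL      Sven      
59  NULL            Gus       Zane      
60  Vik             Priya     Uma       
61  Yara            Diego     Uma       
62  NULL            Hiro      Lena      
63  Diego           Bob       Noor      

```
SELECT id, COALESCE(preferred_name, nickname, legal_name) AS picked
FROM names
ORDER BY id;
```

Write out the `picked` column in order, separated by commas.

Wes, Diego, Diego, Farah, Jude, NULL, Quinn, Quinn, Sven, Gus, Vik, Yara, Hiro, Diego

id=50: preferred_name=NULL, nickname=NULL, legal_name=Wes → Wes
id=51: preferred_name=NULL, nickname=NULL, legal_name=Diego → Diego
id=52: preferred_name=Diego → Diego
id=53: preferred_name=NULL, nickname=Farah → Farah
id=54: preferred_name=Jude → Jude
id=55: preferred_name=NULL, nickname=NULL, legal_name=NULL (all NULL) → NULL
id=56: preferred_name=NULL, nickname=Quinn → Quinn
id=57: preferred_name=Quinn → Quinn
id=58: preferred_name=NULL, nickname=NULL, legal_name=Sven → Sven
id=59: preferred_name=NULL, nickname=Gus → Gus
id=60: preferred_name=Vik → Vik
id=61: preferred_name=Yara → Yara
id=62: preferred_name=NULL, nickname=Hiro → Hiro
id=63: preferred_name=Diego → Diego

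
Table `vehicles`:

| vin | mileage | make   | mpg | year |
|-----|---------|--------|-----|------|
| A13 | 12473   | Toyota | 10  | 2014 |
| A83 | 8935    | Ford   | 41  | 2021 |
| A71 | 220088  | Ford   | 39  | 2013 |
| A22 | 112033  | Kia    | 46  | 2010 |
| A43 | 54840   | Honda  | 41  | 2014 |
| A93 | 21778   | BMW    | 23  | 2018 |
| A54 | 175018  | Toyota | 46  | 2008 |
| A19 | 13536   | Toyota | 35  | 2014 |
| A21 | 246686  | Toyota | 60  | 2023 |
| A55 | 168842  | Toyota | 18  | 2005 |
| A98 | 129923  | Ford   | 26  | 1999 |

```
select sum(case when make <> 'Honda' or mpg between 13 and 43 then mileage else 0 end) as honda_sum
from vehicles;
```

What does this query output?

vin=A13: ✓ → 12473
vin=A83: ✓ → 8935
vin=A71: ✓ → 220088
vin=A22: ✓ → 112033
vin=A43: ✓ → 54840
vin=A93: ✓ → 21778
vin=A54: ✓ → 175018
vin=A19: ✓ → 13536
vin=A21: ✓ → 246686
vin=A55: ✓ → 168842
vin=A98: ✓ → 129923
honda_sum = 12473 + 8935 + 220088 + 112033 + 54840 + 21778 + 175018 + 13536 + 246686 + 168842 + 129923 = 1164152

1164152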